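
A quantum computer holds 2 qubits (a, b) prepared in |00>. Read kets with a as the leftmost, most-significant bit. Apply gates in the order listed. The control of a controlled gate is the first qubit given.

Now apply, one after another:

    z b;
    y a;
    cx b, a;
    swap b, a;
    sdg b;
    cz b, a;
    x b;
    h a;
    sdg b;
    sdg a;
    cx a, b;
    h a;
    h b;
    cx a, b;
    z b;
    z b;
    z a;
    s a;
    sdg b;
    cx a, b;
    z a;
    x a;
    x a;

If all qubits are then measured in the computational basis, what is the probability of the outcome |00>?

The probability of measuring |00> is 1/4.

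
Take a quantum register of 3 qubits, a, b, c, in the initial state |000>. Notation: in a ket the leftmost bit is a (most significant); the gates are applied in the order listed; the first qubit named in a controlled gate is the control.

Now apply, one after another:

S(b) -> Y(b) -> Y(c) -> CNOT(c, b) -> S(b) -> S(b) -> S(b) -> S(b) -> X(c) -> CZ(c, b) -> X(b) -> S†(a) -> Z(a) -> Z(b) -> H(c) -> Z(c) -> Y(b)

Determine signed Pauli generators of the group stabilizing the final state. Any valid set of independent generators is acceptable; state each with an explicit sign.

One valid set of independent stabilizer generators is -IIX, +ZII, +IZI (any independent generating set of the same group is equally correct).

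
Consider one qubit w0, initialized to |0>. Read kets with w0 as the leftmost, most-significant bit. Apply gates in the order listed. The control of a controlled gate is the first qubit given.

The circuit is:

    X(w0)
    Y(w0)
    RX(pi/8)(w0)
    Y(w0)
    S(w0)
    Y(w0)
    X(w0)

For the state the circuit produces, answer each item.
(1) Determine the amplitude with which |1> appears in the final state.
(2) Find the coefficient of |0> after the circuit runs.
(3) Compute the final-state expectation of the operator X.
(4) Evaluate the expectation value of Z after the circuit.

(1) The final state's coefficient on |1> equals cos(pi/16).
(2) The final state's coefficient on |0> equals -sin(pi/16).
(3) The expectation value of X is -sqrt(2 - sqrt(2))/2.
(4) In the final state, Z has expectation -sqrt(sqrt(2) + 2)/2.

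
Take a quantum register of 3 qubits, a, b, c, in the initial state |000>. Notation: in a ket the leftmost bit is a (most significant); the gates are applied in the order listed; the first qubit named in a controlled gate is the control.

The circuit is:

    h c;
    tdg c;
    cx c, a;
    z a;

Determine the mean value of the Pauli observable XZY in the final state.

The expectation value of XZY is sqrt(2)/2.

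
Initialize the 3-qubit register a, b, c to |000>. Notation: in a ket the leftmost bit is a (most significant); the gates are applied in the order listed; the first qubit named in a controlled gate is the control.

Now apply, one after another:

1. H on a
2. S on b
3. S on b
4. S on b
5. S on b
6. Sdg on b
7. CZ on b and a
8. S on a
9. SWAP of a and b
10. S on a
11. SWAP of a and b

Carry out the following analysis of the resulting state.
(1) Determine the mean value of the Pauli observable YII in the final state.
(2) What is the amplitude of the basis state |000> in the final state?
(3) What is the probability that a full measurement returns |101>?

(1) The expectation value of YII is 1. Key observation: gates 2-5 undo each other exactly, leaving only the rest of the circuit to track.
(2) The final state's coefficient on |000> equals sqrt(2)/2.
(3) The probability of measuring |101> is 0.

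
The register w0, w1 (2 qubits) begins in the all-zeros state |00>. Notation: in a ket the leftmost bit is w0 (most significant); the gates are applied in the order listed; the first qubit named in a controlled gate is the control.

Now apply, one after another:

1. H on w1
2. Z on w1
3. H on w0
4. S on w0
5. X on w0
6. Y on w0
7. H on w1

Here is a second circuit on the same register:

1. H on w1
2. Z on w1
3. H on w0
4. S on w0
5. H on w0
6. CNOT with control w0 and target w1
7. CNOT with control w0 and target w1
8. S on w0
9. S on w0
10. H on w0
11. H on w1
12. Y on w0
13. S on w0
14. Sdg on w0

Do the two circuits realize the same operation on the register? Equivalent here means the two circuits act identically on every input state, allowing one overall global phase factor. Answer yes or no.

Yes — the two circuits implement the same unitary up to a global phase.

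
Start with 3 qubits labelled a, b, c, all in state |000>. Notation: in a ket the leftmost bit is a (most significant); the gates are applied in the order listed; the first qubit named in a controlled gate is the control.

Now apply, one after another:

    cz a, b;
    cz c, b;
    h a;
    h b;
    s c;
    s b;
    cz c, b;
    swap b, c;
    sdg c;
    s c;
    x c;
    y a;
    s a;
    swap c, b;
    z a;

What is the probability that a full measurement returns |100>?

A full measurement returns |100> with probability 1/4.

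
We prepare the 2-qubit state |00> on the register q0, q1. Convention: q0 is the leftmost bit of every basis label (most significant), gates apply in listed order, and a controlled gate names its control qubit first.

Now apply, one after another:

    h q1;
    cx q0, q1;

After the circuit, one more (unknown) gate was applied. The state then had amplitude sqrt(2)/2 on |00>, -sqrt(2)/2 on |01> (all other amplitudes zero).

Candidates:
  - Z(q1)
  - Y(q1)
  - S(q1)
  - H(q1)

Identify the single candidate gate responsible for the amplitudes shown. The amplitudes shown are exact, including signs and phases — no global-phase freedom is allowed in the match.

The unique candidate consistent with the amplitudes is Z(q1).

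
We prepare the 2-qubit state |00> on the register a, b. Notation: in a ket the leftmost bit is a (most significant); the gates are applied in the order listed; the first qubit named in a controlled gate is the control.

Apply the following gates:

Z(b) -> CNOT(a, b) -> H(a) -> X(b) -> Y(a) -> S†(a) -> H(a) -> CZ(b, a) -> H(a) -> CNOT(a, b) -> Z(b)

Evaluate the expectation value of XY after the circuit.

The expectation value of XY is -1.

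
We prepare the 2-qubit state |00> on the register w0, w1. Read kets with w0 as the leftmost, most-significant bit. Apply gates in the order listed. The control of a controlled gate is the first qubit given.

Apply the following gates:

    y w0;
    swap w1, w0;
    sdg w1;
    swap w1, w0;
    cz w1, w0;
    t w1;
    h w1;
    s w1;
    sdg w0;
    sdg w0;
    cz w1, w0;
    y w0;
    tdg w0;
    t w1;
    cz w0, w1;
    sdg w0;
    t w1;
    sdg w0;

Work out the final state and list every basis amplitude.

The resulting statevector has amplitude sqrt(2)*I/2 on |00>, sqrt(2)*I/2 on |01>, 0 on |10>, 0 on |11>.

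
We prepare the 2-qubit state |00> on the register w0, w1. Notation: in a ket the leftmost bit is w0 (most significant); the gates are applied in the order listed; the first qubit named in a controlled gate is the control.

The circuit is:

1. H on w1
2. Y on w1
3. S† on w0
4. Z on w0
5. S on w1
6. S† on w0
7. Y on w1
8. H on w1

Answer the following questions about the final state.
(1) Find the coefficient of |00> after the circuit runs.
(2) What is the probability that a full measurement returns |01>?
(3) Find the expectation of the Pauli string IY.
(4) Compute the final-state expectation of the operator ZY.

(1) The amplitude on |00> is 1/2 + I/2.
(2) A full measurement returns |01> with probability 1/2.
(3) In the final state, IY has expectation 1.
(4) The expectation value of ZY is 1.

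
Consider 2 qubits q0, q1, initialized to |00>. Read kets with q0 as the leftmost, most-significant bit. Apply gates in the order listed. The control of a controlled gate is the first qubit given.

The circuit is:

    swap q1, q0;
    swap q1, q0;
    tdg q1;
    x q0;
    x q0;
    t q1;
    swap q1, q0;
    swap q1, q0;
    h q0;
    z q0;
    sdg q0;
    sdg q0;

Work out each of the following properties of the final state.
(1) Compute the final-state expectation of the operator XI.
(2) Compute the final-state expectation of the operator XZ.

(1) The observable XI averages to 1. Key observation: steps 1-8 multiply out to the identity, so the circuit reduces to the remaining gates.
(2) The observable XZ averages to 1.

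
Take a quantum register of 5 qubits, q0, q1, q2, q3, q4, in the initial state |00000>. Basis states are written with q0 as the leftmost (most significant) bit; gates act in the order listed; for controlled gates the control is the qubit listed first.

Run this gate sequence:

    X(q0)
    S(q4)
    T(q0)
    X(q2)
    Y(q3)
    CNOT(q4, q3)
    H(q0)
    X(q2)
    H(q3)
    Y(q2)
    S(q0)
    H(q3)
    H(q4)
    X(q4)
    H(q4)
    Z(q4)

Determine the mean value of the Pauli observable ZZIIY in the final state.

In the final state, ZZIIY has expectation 0. Key observation: steps 13-16 multiply out to the identity, so the circuit reduces to the remaining gates.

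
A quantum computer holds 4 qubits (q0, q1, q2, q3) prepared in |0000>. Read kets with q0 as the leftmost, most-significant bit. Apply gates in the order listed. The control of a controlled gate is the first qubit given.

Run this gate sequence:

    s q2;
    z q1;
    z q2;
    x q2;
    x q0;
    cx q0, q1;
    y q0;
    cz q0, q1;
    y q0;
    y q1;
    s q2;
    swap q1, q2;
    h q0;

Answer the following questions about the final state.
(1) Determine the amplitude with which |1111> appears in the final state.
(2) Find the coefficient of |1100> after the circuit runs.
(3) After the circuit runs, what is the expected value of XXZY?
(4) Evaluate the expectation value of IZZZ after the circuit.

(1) |1111> carries amplitude 0 in the final state.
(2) |1100> carries amplitude -sqrt(2)/2 in the final state.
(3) The expectation value of XXZY is 0.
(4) The observable IZZZ averages to -1.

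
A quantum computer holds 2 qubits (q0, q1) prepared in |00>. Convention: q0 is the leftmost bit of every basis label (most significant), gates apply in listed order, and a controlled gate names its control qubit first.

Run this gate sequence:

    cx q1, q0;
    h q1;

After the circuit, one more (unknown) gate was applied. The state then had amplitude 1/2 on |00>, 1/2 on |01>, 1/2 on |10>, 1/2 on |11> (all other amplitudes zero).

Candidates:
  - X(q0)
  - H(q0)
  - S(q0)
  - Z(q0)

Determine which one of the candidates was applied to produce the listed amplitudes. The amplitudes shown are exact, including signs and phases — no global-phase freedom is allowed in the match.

It was H(q0) that produced the state shown.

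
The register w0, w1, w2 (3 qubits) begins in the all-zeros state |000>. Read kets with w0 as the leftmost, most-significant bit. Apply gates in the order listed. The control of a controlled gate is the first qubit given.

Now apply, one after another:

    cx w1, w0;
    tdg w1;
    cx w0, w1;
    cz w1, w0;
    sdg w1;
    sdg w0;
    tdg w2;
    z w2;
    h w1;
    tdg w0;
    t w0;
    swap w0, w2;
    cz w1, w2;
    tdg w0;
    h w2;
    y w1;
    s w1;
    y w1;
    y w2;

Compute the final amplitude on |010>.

The final state's coefficient on |010> equals -I/2.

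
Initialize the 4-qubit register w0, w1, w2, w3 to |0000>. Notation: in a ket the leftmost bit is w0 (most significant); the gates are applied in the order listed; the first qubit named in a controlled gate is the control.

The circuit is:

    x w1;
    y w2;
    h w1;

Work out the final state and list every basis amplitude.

After the circuit, the state carries amplitude sqrt(2)*I/2 on |0010>, -sqrt(2)*I/2 on |0110>, and 0 on every other basis state.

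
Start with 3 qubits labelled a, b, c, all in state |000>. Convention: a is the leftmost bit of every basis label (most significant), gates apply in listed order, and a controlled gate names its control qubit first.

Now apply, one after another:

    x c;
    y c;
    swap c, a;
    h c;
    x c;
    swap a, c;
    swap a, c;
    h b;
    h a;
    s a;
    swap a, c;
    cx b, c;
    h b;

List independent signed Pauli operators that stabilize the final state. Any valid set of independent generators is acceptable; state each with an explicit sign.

One valid set of independent stabilizer generators is +XII, -IYZ, +IZX (any independent generating set of the same group is equally correct).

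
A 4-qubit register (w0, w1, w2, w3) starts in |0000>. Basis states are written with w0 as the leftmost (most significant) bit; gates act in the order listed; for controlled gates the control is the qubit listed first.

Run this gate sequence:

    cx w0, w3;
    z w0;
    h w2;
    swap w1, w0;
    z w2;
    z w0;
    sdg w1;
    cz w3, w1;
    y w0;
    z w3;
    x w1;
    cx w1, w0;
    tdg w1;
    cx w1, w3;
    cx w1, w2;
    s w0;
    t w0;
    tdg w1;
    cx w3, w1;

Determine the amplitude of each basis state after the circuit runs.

After the circuit, the state carries amplitude -sqrt(2)/2 on |0001>, sqrt(2)/2 on |0011>, and 0 on every other basis state.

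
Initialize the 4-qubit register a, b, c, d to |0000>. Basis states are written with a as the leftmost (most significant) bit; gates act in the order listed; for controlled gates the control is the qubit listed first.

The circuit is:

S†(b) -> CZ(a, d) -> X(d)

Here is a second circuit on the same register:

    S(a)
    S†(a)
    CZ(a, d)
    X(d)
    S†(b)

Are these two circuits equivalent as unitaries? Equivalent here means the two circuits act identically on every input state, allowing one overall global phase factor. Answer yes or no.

Yes, they are equivalent — the unitaries differ by at most a global phase.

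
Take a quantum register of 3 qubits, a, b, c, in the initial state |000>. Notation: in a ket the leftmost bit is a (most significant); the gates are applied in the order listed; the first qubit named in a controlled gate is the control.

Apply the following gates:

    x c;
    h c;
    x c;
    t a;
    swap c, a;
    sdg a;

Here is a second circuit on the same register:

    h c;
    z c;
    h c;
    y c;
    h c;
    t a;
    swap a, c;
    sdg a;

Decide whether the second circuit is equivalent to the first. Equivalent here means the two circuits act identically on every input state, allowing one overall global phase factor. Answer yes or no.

No, they are not equivalent — no single phase factor reconciles the two unitaries.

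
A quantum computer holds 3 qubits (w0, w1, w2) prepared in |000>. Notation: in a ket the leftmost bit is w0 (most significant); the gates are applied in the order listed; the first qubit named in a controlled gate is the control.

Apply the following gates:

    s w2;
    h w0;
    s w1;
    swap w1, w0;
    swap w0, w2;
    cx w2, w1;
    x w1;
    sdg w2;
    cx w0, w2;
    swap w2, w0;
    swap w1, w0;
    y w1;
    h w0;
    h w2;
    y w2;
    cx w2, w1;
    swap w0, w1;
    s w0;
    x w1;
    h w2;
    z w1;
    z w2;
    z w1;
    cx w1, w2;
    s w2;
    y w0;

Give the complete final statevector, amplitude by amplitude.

The final amplitudes are 0 on |000>, 0 on |001>, -1/2 on |010>, I/2 on |011>, 0 on |100>, 0 on |101>, -I/2 on |110>, 1/2 on |111>.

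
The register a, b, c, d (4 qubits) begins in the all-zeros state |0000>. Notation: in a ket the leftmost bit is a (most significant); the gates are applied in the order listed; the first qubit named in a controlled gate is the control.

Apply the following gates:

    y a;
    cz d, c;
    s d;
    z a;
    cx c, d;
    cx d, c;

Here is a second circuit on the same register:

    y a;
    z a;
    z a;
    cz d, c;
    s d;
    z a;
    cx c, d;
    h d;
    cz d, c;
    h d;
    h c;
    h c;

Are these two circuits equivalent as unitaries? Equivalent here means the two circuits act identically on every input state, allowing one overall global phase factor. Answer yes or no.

No, they are not equivalent — no single phase factor reconciles the two unitaries.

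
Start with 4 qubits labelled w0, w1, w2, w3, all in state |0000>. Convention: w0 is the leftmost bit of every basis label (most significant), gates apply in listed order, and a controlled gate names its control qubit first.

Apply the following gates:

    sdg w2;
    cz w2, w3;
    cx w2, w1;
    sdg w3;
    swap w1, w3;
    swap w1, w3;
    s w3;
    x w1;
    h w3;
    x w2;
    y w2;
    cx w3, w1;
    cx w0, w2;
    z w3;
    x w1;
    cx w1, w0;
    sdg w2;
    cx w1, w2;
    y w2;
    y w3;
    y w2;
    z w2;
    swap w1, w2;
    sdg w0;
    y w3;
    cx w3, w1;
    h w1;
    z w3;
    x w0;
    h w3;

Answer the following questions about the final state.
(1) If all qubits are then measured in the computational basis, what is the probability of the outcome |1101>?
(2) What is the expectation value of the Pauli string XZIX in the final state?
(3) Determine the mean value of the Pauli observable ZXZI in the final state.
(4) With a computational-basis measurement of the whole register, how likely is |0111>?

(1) Outcome |1101> occurs with probability 1/8. Key observation: the block from step 4 through step 7 cancels to the identity and can be dropped.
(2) The expectation value of XZIX is 0.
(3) In the final state, ZXZI has expectation -1.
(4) Outcome |0111> occurs with probability 1/8.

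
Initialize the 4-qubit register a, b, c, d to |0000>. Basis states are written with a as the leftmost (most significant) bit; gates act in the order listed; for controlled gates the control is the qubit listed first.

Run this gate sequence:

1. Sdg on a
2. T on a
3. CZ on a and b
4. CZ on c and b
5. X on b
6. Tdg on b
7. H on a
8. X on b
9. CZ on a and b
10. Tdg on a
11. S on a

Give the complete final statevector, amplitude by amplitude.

After the circuit, the state carries amplitude -sqrt(2)*exp(3*I*pi/4)/2 on |0000>, sqrt(2)/2 on |1000>, and 0 on every other basis state.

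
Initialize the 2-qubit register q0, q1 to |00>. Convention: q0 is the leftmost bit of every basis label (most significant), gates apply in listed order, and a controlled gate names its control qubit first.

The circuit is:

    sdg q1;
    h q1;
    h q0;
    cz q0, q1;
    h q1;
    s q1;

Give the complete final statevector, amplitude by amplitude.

The final amplitudes are sqrt(2)/2 on |00>, 0 on |01>, 0 on |10>, sqrt(2)*I/2 on |11>.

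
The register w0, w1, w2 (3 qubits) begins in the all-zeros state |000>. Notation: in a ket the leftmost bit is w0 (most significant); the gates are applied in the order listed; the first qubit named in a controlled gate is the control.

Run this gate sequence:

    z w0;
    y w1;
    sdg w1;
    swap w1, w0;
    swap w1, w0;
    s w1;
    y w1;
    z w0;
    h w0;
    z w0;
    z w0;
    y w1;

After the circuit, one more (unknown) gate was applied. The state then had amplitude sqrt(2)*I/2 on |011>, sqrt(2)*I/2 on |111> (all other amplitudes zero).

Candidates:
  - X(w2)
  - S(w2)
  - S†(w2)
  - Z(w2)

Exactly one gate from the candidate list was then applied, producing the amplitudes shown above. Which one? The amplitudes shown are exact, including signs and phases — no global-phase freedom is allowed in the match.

The unique candidate consistent with the amplitudes is X(w2).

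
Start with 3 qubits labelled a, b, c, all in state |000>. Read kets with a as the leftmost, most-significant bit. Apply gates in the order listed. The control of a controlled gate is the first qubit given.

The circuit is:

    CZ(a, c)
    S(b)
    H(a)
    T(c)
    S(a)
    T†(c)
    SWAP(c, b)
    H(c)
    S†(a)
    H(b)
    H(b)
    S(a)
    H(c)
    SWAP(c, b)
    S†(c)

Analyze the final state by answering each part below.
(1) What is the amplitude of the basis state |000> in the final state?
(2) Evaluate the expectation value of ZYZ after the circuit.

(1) The final state's coefficient on |000> equals sqrt(2)/2.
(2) In the final state, ZYZ has expectation 0.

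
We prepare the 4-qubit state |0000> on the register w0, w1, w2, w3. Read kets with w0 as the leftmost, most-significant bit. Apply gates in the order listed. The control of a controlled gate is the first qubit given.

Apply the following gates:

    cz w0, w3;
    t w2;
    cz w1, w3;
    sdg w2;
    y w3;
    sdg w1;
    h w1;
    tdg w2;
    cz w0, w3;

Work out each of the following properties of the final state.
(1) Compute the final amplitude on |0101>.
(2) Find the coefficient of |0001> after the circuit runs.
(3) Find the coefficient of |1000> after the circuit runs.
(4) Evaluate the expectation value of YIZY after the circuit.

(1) |0101> carries amplitude sqrt(2)*I/2 in the final state.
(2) |0001> carries amplitude sqrt(2)*I/2 in the final state.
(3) |1000> carries amplitude 0 in the final state.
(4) The expectation value of YIZY is 0.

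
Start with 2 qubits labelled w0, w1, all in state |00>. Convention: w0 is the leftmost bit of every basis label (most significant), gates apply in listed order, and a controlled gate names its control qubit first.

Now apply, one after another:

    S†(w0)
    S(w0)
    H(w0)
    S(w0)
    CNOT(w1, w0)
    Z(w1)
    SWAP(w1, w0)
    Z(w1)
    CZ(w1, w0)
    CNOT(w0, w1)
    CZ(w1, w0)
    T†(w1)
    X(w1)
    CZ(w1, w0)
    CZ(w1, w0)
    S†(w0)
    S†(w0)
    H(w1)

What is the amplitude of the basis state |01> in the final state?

The amplitude on |01> is -1/2 - exp(I*pi/4)/2.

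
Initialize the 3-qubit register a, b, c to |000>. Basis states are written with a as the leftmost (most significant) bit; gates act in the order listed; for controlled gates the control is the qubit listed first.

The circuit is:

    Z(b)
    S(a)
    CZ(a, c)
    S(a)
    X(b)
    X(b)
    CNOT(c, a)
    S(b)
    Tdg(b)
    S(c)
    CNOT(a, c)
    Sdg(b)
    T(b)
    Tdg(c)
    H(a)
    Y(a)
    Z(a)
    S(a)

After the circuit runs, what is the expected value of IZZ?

The expectation value of IZZ is 1. Key observation: the block from step 5 through step 6 cancels to the identity and can be dropped.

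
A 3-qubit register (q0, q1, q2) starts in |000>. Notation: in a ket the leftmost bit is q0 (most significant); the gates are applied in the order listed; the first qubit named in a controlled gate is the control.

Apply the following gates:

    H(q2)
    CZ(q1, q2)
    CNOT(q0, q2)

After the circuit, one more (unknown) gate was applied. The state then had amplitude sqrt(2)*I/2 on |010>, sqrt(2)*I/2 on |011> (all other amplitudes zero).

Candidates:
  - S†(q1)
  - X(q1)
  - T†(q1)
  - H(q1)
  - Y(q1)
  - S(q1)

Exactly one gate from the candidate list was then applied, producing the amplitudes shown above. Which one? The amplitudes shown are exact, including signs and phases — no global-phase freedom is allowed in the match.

The unique candidate consistent with the amplitudes is Y(q1).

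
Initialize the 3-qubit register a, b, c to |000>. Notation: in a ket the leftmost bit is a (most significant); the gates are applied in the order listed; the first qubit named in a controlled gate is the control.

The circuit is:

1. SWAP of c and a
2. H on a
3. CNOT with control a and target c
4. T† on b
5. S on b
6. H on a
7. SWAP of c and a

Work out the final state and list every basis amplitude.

The resulting statevector has amplitude 1/2 on |000>, 1/2 on |001>, 0 on |010>, 0 on |011>, 1/2 on |100>, -1/2 on |101>, 0 on |110>, 0 on |111>.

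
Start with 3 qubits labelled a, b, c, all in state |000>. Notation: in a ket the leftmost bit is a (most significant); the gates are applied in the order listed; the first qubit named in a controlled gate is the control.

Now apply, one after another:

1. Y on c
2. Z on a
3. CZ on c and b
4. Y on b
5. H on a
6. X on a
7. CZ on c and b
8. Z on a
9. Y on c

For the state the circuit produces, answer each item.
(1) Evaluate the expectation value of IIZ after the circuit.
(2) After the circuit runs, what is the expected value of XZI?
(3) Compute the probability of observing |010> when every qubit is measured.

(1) The observable IIZ averages to 1.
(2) In the final state, XZI has expectation 1.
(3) The probability of measuring |010> is 1/2.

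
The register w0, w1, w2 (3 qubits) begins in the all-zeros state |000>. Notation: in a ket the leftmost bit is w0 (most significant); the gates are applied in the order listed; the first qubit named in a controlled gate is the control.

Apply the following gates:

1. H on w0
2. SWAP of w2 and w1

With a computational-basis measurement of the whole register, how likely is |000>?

Outcome |000> occurs with probability 1/2.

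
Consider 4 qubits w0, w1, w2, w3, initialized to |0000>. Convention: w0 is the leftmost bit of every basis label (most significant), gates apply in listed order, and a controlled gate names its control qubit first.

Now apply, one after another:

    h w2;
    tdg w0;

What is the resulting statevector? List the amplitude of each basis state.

After the circuit, the state carries amplitude sqrt(2)/2 on |0000>, sqrt(2)/2 on |0010>, and 0 on every other basis state.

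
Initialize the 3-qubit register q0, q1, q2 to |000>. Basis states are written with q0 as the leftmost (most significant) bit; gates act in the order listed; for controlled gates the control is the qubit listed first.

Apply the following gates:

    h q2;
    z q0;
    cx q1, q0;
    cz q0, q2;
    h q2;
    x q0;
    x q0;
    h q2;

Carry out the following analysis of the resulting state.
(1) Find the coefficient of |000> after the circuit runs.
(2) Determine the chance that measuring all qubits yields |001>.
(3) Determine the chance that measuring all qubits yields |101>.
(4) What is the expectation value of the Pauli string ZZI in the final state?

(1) |000> carries amplitude sqrt(2)/2 in the final state.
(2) The probability of measuring |001> is 1/2.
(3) The probability of measuring |101> is 0.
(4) In the final state, ZZI has expectation 1.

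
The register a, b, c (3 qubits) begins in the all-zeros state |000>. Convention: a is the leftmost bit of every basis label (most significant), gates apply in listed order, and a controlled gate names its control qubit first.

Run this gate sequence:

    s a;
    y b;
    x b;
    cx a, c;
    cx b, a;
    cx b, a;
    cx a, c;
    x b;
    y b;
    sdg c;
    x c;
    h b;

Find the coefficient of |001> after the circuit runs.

The amplitude on |001> is sqrt(2)/2. Key observation: the block from step 2 through step 9 cancels to the identity and can be dropped.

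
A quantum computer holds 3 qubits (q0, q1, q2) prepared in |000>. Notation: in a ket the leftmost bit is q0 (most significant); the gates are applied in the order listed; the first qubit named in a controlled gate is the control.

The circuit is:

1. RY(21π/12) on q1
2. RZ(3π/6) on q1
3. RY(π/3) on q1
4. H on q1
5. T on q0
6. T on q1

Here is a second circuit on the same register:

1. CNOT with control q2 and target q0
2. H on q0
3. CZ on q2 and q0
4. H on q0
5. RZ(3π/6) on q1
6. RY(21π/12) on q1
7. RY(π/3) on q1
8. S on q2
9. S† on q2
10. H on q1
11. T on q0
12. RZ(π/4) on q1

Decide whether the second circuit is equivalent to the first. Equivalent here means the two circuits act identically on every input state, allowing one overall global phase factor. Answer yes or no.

No — the two circuits implement different unitaries, even allowing a global phase.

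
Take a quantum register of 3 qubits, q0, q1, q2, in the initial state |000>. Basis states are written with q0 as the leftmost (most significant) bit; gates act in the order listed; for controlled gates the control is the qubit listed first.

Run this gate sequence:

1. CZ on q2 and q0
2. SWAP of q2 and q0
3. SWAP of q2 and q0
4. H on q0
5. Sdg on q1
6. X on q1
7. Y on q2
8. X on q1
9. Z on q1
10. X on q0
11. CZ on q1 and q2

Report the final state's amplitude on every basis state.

The resulting statevector has amplitude sqrt(2)*I/2 on |001>, sqrt(2)*I/2 on |101>, and 0 on every other basis state.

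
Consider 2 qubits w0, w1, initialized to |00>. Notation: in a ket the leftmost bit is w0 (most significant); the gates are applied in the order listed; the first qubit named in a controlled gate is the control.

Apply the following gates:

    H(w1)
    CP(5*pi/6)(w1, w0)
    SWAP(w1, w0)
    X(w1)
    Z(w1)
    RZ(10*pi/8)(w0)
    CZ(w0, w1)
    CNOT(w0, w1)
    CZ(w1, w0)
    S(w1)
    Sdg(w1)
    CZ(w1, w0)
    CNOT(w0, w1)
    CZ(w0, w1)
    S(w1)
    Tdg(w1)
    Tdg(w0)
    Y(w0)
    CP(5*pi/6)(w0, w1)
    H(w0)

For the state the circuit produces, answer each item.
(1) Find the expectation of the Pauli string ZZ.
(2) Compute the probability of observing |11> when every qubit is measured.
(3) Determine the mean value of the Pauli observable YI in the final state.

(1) The expectation value of ZZ is sqrt(3)/2. Key observation: steps 7-14 multiply out to the identity, so the circuit reduces to the remaining gates.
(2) The probability of measuring |11> is sqrt(3)/4 + 1/2.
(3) In the final state, YI has expectation -1/2.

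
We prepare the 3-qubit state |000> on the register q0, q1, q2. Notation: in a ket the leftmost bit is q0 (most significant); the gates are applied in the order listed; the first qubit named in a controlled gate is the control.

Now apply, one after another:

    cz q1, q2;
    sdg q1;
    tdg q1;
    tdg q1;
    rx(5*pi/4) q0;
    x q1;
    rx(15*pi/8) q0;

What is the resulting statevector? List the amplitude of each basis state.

The resulting statevector has amplitude -sqrt(sqrt(2)/4 + 1/2)*sin(pi/16) + sqrt(1/2 - sqrt(2)/4)*cos(pi/16) on |010>, I*sqrt(1/2 - sqrt(2)/4)*sin(pi/16) + I*sqrt(sqrt(2)/4 + 1/2)*cos(pi/16) on |110>, and 0 on every other basis state.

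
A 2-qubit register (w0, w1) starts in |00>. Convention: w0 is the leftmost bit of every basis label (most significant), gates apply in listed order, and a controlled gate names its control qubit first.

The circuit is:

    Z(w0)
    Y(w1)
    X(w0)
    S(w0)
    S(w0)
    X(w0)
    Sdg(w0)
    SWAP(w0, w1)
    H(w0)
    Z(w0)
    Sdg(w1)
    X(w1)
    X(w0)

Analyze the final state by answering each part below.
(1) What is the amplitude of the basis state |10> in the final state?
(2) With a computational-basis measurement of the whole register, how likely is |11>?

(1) The amplitude on |10> is 0.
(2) The probability of measuring |11> is 1/2.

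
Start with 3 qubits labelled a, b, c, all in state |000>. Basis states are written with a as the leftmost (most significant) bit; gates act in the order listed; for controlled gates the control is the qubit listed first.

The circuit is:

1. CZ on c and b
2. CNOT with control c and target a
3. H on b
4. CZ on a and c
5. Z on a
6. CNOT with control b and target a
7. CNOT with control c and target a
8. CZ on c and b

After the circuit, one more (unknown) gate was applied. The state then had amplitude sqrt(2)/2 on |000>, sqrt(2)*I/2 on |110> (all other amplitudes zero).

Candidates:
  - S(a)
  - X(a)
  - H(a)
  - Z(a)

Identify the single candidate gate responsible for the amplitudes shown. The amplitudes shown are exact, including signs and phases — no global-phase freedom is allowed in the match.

The unique candidate consistent with the amplitudes is S(a).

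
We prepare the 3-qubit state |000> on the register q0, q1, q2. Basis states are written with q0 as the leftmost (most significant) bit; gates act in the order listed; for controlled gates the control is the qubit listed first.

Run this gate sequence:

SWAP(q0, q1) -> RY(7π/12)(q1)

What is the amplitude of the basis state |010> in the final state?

The final state's coefficient on |010> equals sqrt(6 - 3*sqrt(2))/4 + sqrt(sqrt(2) + 2)/4.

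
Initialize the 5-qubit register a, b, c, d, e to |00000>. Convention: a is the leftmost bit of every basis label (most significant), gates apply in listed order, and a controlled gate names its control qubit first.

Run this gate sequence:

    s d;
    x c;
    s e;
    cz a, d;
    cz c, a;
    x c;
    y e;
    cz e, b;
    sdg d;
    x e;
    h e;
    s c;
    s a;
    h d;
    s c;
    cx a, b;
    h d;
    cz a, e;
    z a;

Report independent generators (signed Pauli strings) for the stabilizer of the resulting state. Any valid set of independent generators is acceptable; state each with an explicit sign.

One valid set of independent stabilizer generators is +IIIIX, +ZIIII, +IZIII, +IIZII, +IIIZI (any independent generating set of the same group is equally correct).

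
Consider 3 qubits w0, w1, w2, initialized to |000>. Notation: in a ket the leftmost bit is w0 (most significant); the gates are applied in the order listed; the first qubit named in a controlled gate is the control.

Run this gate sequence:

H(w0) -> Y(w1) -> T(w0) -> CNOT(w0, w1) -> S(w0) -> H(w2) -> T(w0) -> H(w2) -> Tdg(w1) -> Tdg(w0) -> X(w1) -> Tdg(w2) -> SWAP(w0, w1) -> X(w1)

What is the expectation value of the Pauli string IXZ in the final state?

In the final state, IXZ has expectation 0.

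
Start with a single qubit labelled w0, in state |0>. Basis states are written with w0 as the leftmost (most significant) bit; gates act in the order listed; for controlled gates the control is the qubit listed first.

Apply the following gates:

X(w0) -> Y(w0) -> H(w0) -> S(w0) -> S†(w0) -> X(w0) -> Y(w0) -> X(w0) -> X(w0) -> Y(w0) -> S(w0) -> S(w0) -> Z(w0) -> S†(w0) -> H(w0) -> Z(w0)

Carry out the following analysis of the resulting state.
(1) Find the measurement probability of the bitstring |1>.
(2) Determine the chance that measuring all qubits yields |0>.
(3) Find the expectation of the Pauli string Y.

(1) The probability of measuring |1> is 1/2.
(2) The probability of measuring |0> is 1/2.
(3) The expectation value of Y is -1.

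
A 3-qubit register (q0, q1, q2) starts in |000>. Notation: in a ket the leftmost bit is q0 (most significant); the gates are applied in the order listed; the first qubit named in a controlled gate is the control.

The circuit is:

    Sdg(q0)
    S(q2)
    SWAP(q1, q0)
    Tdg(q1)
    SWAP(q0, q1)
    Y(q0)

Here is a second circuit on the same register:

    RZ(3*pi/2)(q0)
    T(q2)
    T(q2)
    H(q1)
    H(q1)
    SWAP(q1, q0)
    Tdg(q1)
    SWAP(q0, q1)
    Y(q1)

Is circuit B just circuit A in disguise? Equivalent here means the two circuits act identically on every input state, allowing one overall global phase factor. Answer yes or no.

No — the two circuits implement different unitaries, even allowing a global phase.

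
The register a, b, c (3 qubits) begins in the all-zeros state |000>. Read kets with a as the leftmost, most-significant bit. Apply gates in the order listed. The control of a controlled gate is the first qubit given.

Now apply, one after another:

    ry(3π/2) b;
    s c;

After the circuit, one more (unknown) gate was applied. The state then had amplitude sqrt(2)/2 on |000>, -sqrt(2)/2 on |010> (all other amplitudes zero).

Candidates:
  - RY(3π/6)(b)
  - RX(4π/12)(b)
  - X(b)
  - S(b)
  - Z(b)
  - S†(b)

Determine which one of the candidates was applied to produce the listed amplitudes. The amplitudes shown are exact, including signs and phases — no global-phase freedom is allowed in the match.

The unique candidate consistent with the amplitudes is X(b).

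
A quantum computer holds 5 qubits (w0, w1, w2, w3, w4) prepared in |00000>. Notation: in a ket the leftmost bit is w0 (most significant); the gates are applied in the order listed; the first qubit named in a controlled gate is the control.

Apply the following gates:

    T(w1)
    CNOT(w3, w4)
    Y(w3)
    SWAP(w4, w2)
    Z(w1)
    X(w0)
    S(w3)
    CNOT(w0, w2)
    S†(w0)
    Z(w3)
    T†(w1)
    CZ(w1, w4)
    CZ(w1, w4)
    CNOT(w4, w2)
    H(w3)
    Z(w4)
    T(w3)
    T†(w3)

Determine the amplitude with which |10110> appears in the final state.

|10110> carries amplitude sqrt(2)*I/2 in the final state.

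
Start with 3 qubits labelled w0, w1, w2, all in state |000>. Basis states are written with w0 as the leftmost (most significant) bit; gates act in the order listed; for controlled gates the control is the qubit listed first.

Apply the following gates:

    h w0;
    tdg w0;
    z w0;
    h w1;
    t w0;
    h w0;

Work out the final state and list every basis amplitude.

After the circuit, the state carries amplitude sqrt(2)/2 on |100>, sqrt(2)/2 on |110>, and 0 on every other basis state.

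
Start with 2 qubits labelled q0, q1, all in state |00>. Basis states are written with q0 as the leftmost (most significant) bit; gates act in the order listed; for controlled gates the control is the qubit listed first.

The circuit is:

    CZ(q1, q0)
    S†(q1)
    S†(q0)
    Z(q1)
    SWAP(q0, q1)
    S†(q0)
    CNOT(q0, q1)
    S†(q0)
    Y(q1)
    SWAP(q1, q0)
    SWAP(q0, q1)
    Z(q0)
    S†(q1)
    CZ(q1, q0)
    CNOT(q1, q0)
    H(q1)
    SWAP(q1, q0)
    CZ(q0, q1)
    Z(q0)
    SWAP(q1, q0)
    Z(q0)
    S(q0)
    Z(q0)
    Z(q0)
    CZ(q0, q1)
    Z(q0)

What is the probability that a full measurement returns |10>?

A full measurement returns |10> with probability 1/2.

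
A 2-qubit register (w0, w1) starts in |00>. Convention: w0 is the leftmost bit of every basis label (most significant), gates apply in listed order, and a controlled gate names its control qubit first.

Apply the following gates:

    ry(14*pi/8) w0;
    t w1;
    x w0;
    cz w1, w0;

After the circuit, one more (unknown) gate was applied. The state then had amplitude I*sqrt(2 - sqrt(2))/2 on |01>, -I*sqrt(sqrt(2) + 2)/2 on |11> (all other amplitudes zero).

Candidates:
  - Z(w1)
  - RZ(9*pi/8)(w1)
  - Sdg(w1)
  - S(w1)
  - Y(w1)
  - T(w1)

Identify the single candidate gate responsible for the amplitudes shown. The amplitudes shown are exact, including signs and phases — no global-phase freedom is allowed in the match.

The applied gate was Y(w1).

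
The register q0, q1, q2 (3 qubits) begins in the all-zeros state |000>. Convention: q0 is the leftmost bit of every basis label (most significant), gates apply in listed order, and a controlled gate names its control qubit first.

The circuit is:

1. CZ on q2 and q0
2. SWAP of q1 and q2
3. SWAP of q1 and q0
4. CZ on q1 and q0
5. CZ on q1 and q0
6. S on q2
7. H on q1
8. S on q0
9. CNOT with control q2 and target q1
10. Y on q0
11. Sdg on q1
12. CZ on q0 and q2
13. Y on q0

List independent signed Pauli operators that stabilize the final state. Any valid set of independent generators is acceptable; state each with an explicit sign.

The stabilizer group can be generated by -IYI, +ZII, +IIZ, among other valid generating sets.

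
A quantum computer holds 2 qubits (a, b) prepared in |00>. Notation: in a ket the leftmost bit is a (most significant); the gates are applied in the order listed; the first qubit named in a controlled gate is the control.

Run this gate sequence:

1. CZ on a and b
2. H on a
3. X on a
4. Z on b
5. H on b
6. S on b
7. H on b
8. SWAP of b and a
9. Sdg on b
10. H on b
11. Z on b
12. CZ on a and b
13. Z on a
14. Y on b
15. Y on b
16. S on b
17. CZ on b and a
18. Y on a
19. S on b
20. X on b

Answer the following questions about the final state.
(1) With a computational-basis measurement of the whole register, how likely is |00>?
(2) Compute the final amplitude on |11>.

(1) The probability of measuring |00> is 1/4.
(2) The amplitude on |11> is I/2.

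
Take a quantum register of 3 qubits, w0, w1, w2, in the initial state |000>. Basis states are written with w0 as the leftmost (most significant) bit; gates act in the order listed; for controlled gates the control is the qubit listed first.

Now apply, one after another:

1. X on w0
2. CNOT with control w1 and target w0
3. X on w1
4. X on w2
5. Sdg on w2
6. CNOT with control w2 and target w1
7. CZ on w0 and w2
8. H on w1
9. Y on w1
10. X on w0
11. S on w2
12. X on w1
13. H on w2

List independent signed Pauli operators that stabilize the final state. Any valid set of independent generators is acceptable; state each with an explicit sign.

The final state is stabilized by the group generated by -IXI, -IIX, +ZII; other independent generating sets are equally valid.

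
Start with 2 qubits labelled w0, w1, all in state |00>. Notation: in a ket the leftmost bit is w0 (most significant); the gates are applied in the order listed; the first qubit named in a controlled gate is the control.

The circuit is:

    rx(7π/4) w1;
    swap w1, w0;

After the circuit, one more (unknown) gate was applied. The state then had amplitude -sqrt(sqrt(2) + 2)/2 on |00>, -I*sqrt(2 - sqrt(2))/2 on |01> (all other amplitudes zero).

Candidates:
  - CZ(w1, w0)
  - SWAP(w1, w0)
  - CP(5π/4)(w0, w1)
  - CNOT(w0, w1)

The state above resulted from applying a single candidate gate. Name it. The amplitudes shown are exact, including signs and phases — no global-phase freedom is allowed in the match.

The unique candidate consistent with the amplitudes is SWAP(w1, w0).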